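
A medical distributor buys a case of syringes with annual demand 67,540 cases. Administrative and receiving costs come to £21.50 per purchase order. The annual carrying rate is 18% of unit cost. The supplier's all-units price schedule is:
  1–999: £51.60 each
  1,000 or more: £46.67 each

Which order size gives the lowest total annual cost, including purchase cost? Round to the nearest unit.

Q* ≈ 1,000 cases

Holding cost per unit per year at price C is H = 0.18·C.
Candidates are each tier's EOQ (if it falls in that tier) and each price-break quantity.
EOQ at £51.60 = 559.2 (feasible in tier 1): TC = 67,540×£51.60 + (67,540/559.2)×21.5 + (559.2/2)×0.18×£51.60 = £3,490,257.69.
EOQ at £46.67 = 588.0 < 1000, so use break Q=1000: TC = 67,540×£46.67 + (67,540/1000.0)×21.5 + (1000.0/2)×0.18×£46.67 = £3,157,744.21.
Lowest total cost is £3,157,744.21 at Q = 1000.0.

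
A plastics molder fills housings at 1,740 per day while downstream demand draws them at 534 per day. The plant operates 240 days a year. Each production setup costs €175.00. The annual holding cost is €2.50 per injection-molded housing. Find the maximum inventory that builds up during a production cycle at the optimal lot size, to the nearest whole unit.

Annual demand D = 534 × 240 = 128,160.
Production build-up factor (1 − d/p) = 1 − 534/1,740 = 0.6931.
Q* = √(2DS / (H(1 − d/p))) = √(2 × 128,160 × 175 / (2.5 × 0.6931)).
= √(44,856,000 / 1.7328) ≈ 5087.931.
Maximum inventory = Q*(1 − d/p) = 5087.931 × 0.6931 ≈ 3526.463.

I_max ≈ 3,526 housings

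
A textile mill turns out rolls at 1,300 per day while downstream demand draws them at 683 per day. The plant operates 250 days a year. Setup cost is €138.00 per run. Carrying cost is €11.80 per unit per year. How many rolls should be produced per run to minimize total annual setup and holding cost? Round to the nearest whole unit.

Annual demand D = 683 × 250 = 170,750.
Production build-up factor (1 − d/p) = 1 − 683/1,300 = 0.4746.
Q* = √(2DS / (H(1 − d/p))) = √(2 × 170,750 × 138 / (11.8 × 0.4746)).
= √(47,127,000 / 5.6005) ≈ 2900.835.

Q* ≈ 2,901 rolls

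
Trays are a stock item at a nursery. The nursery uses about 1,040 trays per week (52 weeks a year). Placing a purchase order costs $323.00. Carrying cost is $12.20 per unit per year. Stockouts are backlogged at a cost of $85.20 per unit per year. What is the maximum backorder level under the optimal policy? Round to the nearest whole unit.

S* ≈ 227 trays

Annual demand D = 1,040 × 52 = 54,080.
With planned backorders, Q* = √(2DS/H) · √((H+B)/B).
√(2DS/H) = √(2 × 54,080 × 323 / 12.2) = 1692.212.
√((H+B)/B) = √((12.2+85.2)/85.2) = 1.0692.
Q* ≈ 1809.316.
S* = Q* · H/(H+B) = 1809.316 × 12.2/97.4 ≈ 226.629.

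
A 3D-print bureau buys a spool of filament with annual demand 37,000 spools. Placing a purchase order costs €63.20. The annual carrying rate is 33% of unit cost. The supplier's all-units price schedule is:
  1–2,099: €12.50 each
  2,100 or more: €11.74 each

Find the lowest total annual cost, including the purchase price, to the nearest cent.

Holding cost per unit per year at price C is H = 0.33·C.
Candidates are each tier's EOQ (if it falls in that tier) and each price-break quantity.
EOQ at €12.50 = 1064.8 (feasible in tier 1): TC = 37,000×€12.50 + (37,000/1064.8)×63.2 + (1064.8/2)×0.33×€12.50 = €466,892.24.
EOQ at €11.74 = 1098.7 < 2100, so use break Q=2100: TC = 37,000×€11.74 + (37,000/2100.0)×63.2 + (2100.0/2)×0.33×€11.74 = €439,561.43.
Lowest total cost among the candidates is at Q = 2100.0.

TC* ≈ €439,561.43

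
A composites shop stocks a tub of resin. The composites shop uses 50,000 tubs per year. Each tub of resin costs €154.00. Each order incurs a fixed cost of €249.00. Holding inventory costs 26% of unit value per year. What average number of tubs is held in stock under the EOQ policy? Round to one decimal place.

Holding cost H = 0.26 × €154.00 = €40.0400 per unit per year.
EOQ = √(2DS/H) = √(2 × 50,000 × 249 / 40.04) ≈ 788.59.
Average inventory = Q*/2 ≈ 788.59 / 2 = 394.296.

Average inventory ≈ 394.3 tubs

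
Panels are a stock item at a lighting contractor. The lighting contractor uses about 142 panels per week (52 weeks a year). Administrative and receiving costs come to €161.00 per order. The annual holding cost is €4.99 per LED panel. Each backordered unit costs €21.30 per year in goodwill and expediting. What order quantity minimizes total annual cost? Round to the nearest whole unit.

Annual demand D = 142 × 52 = 7,384.
With planned backorders, Q* = √(2DS/H) · √((H+B)/B).
√(2DS/H) = √(2 × 7,384 × 161 / 4.99) = 690.277.
√((H+B)/B) = √((4.99+21.3)/21.3) = 1.1110.
Q* ≈ 766.883.

Q* ≈ 767 panels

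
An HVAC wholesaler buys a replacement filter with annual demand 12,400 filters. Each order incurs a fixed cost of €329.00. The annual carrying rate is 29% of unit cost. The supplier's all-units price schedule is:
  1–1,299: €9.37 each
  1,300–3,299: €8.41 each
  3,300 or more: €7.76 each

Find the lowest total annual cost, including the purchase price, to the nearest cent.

Holding cost per unit per year at price C is H = 0.29·C.
Evaluate total cost at each tier's feasible EOQ or, if the EOQ is below the tier, at the tier's minimum quantity.
Tier 1 (€9.37): EOQ = 1732.8 exceeds tier's upper bound 1299, so this tier is dominated.
EOQ at €8.41 = 1829.1 (feasible in tier 2): TC = 12,400×€8.41 + (12,400/1829.1)×329 + (1829.1/2)×0.29×€8.41 = €108,744.88.
EOQ at €7.76 = 1904.1 < 3300, so use break Q=3300: TC = 12,400×€7.76 + (12,400/3300.0)×329 + (3300.0/2)×0.29×€7.76 = €101,173.40.
Lowest total cost among the candidates is at Q = 3300.0.

TC* ≈ €101,173.40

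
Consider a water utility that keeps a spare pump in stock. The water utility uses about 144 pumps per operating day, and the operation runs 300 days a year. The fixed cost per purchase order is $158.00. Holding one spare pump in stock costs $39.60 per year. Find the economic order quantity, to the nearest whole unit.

Annual demand D = 144 × 300 = 43,200.
EOQ = √(2DS / H) = √(2 × 43,200 × 158 / 39.6).
= √(13,651,200 / 39.6) = √344,727.2727 ≈ 587.135.

Q* ≈ 587 pumps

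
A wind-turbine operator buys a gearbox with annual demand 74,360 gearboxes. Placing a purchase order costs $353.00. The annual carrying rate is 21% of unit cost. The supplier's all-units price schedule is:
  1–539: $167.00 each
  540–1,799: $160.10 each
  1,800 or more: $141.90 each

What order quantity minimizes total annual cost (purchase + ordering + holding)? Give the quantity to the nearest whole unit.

Q* ≈ 1,800 gearboxes

Holding cost per unit per year at price C is H = 0.21·C.
Candidates are each tier's EOQ (if it falls in that tier) and each price-break quantity.
Tier 1 ($167.00): EOQ = 1223.5 exceeds tier's upper bound 539, so this tier is dominated.
EOQ at $160.10 = 1249.6 (feasible in tier 2): TC = 74,360×$160.10 + (74,360/1249.6)×353 + (1249.6/2)×0.21×$160.10 = $11,947,048.39.
EOQ at $141.90 = 1327.3 < 1800, so use break Q=1800: TC = 74,360×$141.90 + (74,360/1800.0)×353 + (1800.0/2)×0.21×$141.90 = $10,593,085.92.
Lowest total cost is $10,593,085.92 at Q = 1800.0.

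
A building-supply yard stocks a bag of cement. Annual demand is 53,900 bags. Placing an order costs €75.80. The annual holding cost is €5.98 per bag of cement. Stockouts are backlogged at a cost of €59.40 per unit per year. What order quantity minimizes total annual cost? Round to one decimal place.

With planned backorders, Q* = √(2DS/H) · √((H+B)/B).
√(2DS/H) = √(2 × 53,900 × 75.8 / 5.98) = 1168.943.
√((H+B)/B) = √((5.98+59.4)/59.4) = 1.0491.
Q* ≈ 1226.373.

Q* ≈ 1,226.4 bags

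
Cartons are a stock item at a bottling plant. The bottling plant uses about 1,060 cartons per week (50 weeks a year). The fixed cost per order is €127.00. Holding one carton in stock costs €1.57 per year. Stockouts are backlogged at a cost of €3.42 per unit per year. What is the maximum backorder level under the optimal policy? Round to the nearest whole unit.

Annual demand D = 1,060 × 50 = 53,000.
With planned backorders, Q* = √(2DS/H) · √((H+B)/B).
√(2DS/H) = √(2 × 53,000 × 127 / 1.57) = 2928.229.
√((H+B)/B) = √((1.57+3.42)/3.42) = 1.2079.
Q* ≈ 3537.058.
S* = Q* · H/(H+B) = 3537.058 × 1.57/4.99 ≈ 1112.862.

S* ≈ 1,113 cartons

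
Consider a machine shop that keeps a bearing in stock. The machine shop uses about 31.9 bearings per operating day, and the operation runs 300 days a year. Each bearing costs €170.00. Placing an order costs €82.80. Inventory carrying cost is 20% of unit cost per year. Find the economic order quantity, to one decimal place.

Q* ≈ 215.9 bearings

Annual demand D = 31.9 × 300 = 9,570.
Holding cost H = 0.20 × €170.00 = €34.0000 per unit per year.
EOQ = √(2DS / H) = √(2 × 9,570 × 82.8 / 34).
= √(1,584,792 / 34) = √46,611.5294 ≈ 215.897.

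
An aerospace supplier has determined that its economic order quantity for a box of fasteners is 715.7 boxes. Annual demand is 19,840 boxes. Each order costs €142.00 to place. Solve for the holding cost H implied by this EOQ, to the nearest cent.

Squaring Q* = √(2DS/H) gives Q*² = 2DS/H.
From Q* = √(2DS/H): H = 2DS / Q*² = 2 × 19,840 × 142 / 715.7² = 11.0001.

H ≈ €11.00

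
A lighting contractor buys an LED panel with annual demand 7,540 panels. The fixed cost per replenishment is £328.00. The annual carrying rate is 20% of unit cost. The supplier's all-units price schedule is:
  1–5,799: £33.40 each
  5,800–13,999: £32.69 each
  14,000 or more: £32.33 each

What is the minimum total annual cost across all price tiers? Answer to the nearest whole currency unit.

Holding cost per unit per year at price C is H = 0.20·C.
Evaluate total cost at each tier's feasible EOQ or, if the EOQ is below the tier, at the tier's minimum quantity.
EOQ at £33.40 = 860.5 (feasible in tier 1): TC = 7,540×£33.40 + (7,540/860.5)×328 + (860.5/2)×0.20×£33.40 = £257,584.12.
EOQ at £32.69 = 869.8 < 5800, so use break Q=5800: TC = 7,540×£32.69 + (7,540/5800.0)×328 + (5800.0/2)×0.20×£32.69 = £265,869.20.
EOQ at £32.33 = 874.6 < 14000, so use break Q=14000: TC = 7,540×£32.33 + (7,540/14000.0)×328 + (14000.0/2)×0.20×£32.33 = £289,206.85.
Lowest total cost among the candidates is at Q = 860.5.

TC* ≈ £257,584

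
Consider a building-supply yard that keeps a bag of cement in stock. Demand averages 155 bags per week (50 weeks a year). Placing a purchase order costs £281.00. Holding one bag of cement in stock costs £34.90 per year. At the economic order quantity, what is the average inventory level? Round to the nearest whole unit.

Average inventory ≈ 177 bags

Annual demand D = 155 × 50 = 7,750.
Q* = √(2DS/H) = √(2 × 7,750 × 281 / 34.9) ≈ 353.27.
Average inventory = Q*/2 ≈ 353.27 / 2 = 176.635.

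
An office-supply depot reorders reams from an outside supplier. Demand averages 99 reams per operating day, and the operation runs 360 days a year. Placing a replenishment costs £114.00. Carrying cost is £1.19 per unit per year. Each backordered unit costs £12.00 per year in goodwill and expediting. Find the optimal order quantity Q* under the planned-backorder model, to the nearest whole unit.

Annual demand D = 99 × 360 = 35,640.
With planned backorders, Q* = √(2DS/H) · √((H+B)/B).
√(2DS/H) = √(2 × 35,640 × 114 / 1.19) = 2613.141.
√((H+B)/B) = √((1.19+12)/12) = 1.0484.
Q* ≈ 2739.647.

Q* ≈ 2,740 reams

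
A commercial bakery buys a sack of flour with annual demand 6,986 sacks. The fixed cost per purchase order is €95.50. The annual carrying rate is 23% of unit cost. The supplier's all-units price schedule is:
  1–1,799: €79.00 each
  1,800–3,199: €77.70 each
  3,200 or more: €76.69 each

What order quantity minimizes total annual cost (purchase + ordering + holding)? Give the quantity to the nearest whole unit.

Holding cost per unit per year at price C is H = 0.23·C.
Evaluate total cost at each tier's feasible EOQ or, if the EOQ is below the tier, at the tier's minimum quantity.
EOQ at €79.00 = 271.0 (feasible in tier 1): TC = 6,986×€79.00 + (6,986/271.0)×95.5 + (271.0/2)×0.23×€79.00 = €556,817.89.
EOQ at €77.70 = 273.2 < 1800, so use break Q=1800: TC = 6,986×€77.70 + (6,986/1800.0)×95.5 + (1800.0/2)×0.23×€77.70 = €559,266.75.
EOQ at €76.69 = 275.0 < 3200, so use break Q=3200: TC = 6,986×€76.69 + (6,986/3200.0)×95.5 + (3200.0/2)×0.23×€76.69 = €564,186.75.
Lowest total cost is €556,817.89 at Q = 271.0.

Q* ≈ 271 sacks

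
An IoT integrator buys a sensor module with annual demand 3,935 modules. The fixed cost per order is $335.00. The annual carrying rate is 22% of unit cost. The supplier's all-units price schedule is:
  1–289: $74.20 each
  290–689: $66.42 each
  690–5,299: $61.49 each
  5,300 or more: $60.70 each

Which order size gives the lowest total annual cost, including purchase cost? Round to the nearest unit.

Holding cost per unit per year at price C is H = 0.22·C.
Candidates are each tier's EOQ (if it falls in that tier) and each price-break quantity.
Tier 1 ($74.20): EOQ = 401.9 exceeds tier's upper bound 289, so this tier is dominated.
EOQ at $66.42 = 424.8 (feasible in tier 2): TC = 3,935×$66.42 + (3,935/424.8)×335 + (424.8/2)×0.22×$66.42 = $267,569.54.
EOQ at $61.49 = 441.5 < 690, so use break Q=690: TC = 3,935×$61.49 + (3,935/690.0)×335 + (690.0/2)×0.22×$61.49 = $248,540.71.
EOQ at $60.70 = 444.3 < 5300, so use break Q=5300: TC = 3,935×$60.70 + (3,935/5300.0)×335 + (5300.0/2)×0.22×$60.70 = $274,491.32.
Lowest total cost is $248,540.71 at Q = 690.0.

Q* ≈ 690 modules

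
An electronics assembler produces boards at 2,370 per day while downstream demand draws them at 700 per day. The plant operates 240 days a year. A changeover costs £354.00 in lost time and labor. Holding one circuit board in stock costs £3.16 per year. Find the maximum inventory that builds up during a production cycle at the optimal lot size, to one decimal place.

Annual demand D = 700 × 240 = 168,000.
Production build-up factor (1 − d/p) = 1 − 700/2,370 = 0.7046.
Q* = √(2DS / (H(1 − d/p))) = √(2 × 168,000 × 354 / (3.16 × 0.7046)).
= √(118,944,000 / 2.2267) ≈ 7308.759.
Maximum inventory = Q*(1 − d/p) = 7308.759 × 0.7046 ≈ 5150.054.

I_max ≈ 5,150.1 boards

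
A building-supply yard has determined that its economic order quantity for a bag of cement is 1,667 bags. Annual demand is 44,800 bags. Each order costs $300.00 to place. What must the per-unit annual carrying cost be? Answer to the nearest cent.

Squaring Q* = √(2DS/H) gives Q*² = 2DS/H.
From Q* = √(2DS/H): H = 2DS / Q*² = 2 × 44,800 × 300 / 1,667² = 9.6729.

H ≈ $9.67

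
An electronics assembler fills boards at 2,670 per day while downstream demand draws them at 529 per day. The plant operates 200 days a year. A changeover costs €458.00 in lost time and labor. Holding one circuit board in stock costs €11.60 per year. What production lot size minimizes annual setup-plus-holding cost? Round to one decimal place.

Q* ≈ 3,227.8 boards

Annual demand D = 529 × 200 = 105,800.
Production build-up factor (1 − d/p) = 1 − 529/2,670 = 0.8019.
Q* = √(2DS / (H(1 − d/p))) = √(2 × 105,800 × 458 / (11.6 × 0.8019)).
= √(96,912,800 / 9.3017) ≈ 3227.817.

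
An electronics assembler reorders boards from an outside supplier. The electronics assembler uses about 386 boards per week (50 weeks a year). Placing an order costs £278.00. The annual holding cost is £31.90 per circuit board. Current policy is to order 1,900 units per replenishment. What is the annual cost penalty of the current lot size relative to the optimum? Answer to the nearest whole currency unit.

Annual demand D = 386 × 50 = 19,300.
EOQ = √(2DS/H) = √(2 × 19,300 × 278 / 31.9) ≈ 579.99.
Cost at Q* = (D/Q*)S + (Q*/2)H = √(2DSH) ≈ £18,501.69.
Cost at Q = 1,900: (19,300/1,900)×278 + (1,900/2)×31.9 = £2,823.89 + £30,305.00 = £33,128.89.
Excess = £33,128.89 − £18,501.69 = £14,627.21.

Extra cost ≈ £14,627 per year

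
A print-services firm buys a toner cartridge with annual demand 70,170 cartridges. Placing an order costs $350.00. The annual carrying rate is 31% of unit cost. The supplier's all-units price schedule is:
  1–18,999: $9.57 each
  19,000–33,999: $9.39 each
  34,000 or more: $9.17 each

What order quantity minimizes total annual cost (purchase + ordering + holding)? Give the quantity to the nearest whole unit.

Q* ≈ 4,069 cartridges

Holding cost per unit per year at price C is H = 0.31·C.
Candidates are each tier's EOQ (if it falls in that tier) and each price-break quantity.
EOQ at $9.57 = 4069.0 (feasible in tier 1): TC = 70,170×$9.57 + (70,170/4069.0)×350 + (4069.0/2)×0.31×$9.57 = $683,598.41.
EOQ at $9.39 = 4107.8 < 19000, so use break Q=19000: TC = 70,170×$9.39 + (70,170/19000.0)×350 + (19000.0/2)×0.31×$9.39 = $687,842.46.
EOQ at $9.17 = 4156.8 < 34000, so use break Q=34000: TC = 70,170×$9.17 + (70,170/34000.0)×350 + (34000.0/2)×0.31×$9.17 = $692,507.14.
Lowest total cost is $683,598.41 at Q = 4069.0.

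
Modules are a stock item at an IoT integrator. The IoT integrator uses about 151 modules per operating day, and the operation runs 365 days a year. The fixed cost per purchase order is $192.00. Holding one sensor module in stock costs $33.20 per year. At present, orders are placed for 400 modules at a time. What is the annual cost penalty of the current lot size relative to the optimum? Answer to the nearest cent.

Extra cost ≈ $6,587.65 per year

Annual demand D = 151 × 365 = 55,115.
EOQ = √(2DS/H) = √(2 × 55,115 × 192 / 33.2) ≈ 798.42.
Cost at Q* = (D/Q*)S + (Q*/2)H = √(2DSH) ≈ $26,507.55.
Cost at Q = 400: (55,115/400)×192 + (400/2)×33.2 = $26,455.20 + $6,640.00 = $33,095.20.
Excess = $33,095.20 − $26,507.55 = $6,587.65.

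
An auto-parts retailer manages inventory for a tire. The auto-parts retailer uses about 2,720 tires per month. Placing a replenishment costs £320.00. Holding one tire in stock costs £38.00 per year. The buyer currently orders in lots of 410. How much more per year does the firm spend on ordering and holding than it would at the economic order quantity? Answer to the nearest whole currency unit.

Annual demand D = 2,720 × 12 = 32,640.
EOQ = √(2DS/H) = √(2 × 32,640 × 320 / 38) ≈ 741.44.
Cost at Q* = (D/Q*)S + (Q*/2)H = √(2DSH) ≈ £28,174.54.
Cost at Q = 410: (32,640/410)×320 + (410/2)×38 = £25,475.12 + £7,790.00 = £33,265.12.
Excess = £33,265.12 − £28,174.54 = £5,090.58.

Extra cost ≈ £5,091 per year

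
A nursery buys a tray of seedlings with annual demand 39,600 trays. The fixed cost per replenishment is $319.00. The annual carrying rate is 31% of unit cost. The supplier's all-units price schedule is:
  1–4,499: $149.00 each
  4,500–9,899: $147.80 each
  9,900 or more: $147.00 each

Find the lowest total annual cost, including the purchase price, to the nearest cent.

Holding cost per unit per year at price C is H = 0.31·C.
Candidates are each tier's EOQ (if it falls in that tier) and each price-break quantity.
EOQ at $149.00 = 739.6 (feasible in tier 1): TC = 39,600×$149.00 + (39,600/739.6)×319 + (739.6/2)×0.31×$149.00 = $5,934,561.11.
EOQ at $147.80 = 742.6 < 4500, so use break Q=4500: TC = 39,600×$147.80 + (39,600/4500.0)×319 + (4500.0/2)×0.31×$147.80 = $5,958,777.70.
EOQ at $147.00 = 744.6 < 9900, so use break Q=9900: TC = 39,600×$147.00 + (39,600/9900.0)×319 + (9900.0/2)×0.31×$147.00 = $6,048,047.50.
Lowest total cost among the candidates is at Q = 739.6.

TC* ≈ $5,934,561.11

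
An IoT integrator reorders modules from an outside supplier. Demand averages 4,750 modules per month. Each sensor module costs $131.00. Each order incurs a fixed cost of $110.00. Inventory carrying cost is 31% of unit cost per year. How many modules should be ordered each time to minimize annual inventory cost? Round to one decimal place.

Q* ≈ 555.7 modules

Annual demand D = 4,750 × 12 = 57,000.
Holding cost H = 0.31 × $131.00 = $40.6100 per unit per year.
EOQ = √(2DS / H) = √(2 × 57,000 × 110 / 40.61).
= √(12,540,000 / 40.61) = √308,790.9382 ≈ 555.690.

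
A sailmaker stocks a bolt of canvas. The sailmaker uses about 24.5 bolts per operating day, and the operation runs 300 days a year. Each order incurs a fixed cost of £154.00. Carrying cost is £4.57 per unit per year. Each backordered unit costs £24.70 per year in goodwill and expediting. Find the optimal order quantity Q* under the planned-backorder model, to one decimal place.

Q* ≈ 766.2 bolts

Annual demand D = 24.5 × 300 = 7,350.
With planned backorders, Q* = √(2DS/H) · √((H+B)/B).
√(2DS/H) = √(2 × 7,350 × 154 / 4.57) = 703.819.
√((H+B)/B) = √((4.57+24.7)/24.7) = 1.0886.
Q* ≈ 766.168.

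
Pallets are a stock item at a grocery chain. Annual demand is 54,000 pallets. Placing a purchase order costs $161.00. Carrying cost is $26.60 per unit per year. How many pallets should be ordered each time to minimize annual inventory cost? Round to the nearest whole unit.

EOQ = √(2DS / H) = √(2 × 54,000 × 161 / 26.6).
= √(17,388,000 / 26.6) = √653,684.2105 ≈ 808.507.

Q* ≈ 809 pallets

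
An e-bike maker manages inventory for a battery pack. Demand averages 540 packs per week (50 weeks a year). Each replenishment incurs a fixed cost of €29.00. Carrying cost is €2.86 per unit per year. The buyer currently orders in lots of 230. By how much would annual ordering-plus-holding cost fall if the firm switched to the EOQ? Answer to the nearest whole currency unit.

Annual demand D = 540 × 50 = 27,000.
EOQ = √(2DS/H) = √(2 × 27,000 × 29 / 2.86) ≈ 739.97.
Cost at Q* = (D/Q*)S + (Q*/2)H = √(2DSH) ≈ €2,116.31.
Cost at Q = 230: (27,000/230)×29 + (230/2)×2.86 = €3,404.35 + €328.90 = €3,733.25.
Excess = €3,733.25 − €2,116.31 = €1,616.94.

Extra cost ≈ €1,617 per year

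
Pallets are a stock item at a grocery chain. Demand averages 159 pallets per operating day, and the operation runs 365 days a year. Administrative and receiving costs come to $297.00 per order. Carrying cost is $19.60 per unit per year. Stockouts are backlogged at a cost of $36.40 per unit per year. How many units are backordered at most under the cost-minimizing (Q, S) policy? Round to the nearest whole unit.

Annual demand D = 159 × 365 = 58,035.
With planned backorders, Q* = √(2DS/H) · √((H+B)/B).
√(2DS/H) = √(2 × 58,035 × 297 / 19.6) = 1326.204.
√((H+B)/B) = √((19.6+36.4)/36.4) = 1.2403.
Q* ≈ 1644.953.
S* = Q* · H/(H+B) = 1644.953 × 19.6/56 ≈ 575.734.

S* ≈ 576 pallets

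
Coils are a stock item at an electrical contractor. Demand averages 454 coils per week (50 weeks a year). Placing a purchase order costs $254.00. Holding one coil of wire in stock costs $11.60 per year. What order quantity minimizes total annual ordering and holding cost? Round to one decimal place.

Q* ≈ 997.0 coils

Annual demand D = 454 × 50 = 22,700.
EOQ = √(2DS / H) = √(2 × 22,700 × 254 / 11.6).
= √(11,531,600 / 11.6) = √994,103.4483 ≈ 997.047.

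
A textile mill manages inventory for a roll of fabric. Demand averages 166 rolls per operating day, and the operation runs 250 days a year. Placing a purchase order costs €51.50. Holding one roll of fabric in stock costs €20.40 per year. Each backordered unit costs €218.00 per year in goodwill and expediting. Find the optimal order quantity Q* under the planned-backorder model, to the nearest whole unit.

Annual demand D = 166 × 250 = 41,500.
With planned backorders, Q* = √(2DS/H) · √((H+B)/B).
√(2DS/H) = √(2 × 41,500 × 51.5 / 20.4) = 457.749.
√((H+B)/B) = √((20.4+218)/218) = 1.0457.
Q* ≈ 478.688.

Q* ≈ 479 rolls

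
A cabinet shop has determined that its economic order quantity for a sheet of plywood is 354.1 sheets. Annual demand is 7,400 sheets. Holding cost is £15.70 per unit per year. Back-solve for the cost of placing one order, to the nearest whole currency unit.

The basic EOQ model gives Q* = √(2DS/H); rearrange for the unknown.
From Q* = √(2DS/H): S = Q*²H / (2D) = 354.1² × 15.7 / (2 × 7,400) = 133.0117.

S ≈ £133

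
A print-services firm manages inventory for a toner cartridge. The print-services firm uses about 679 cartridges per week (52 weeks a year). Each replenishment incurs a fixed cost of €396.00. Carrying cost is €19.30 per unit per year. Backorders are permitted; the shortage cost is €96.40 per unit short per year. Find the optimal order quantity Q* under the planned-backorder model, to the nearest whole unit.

Q* ≈ 1,319 cartridges

Annual demand D = 679 × 52 = 35,308.
With planned backorders, Q* = √(2DS/H) · √((H+B)/B).
√(2DS/H) = √(2 × 35,308 × 396 / 19.3) = 1203.706.
√((H+B)/B) = √((19.3+96.4)/96.4) = 1.0955.
Q* ≈ 1318.708.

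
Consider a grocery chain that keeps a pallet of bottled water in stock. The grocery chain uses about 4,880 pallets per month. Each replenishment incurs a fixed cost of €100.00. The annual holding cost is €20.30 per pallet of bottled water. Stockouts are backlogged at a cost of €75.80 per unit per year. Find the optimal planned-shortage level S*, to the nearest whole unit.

S* ≈ 181 pallets

Annual demand D = 4,880 × 12 = 58,560.
With planned backorders, Q* = √(2DS/H) · √((H+B)/B).
√(2DS/H) = √(2 × 58,560 × 100 / 20.3) = 759.569.
√((H+B)/B) = √((20.3+75.8)/75.8) = 1.1260.
Q* ≈ 855.253.
S* = Q* · H/(H+B) = 855.253 × 20.3/96.1 ≈ 180.662.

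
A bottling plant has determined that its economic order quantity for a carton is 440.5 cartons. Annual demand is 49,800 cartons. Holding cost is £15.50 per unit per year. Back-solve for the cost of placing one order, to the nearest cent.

Invert the EOQ relation Q*² = 2DS/H.
From Q* = √(2DS/H): S = Q*²H / (2D) = 440.5² × 15.5 / (2 × 49,800) = 30.1970.

S ≈ £30.20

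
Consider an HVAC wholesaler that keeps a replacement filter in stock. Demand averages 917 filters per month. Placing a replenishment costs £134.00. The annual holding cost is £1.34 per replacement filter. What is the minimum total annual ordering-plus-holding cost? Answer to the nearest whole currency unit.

TC* ≈ £1,988

Annual demand D = 917 × 12 = 11,004.
Q* = √(2DS/H) = √(2 × 11,004 × 134 / 1.34) ≈ 1483.51.
At the optimum the two cost components are equal, so total cost = 2·(Q*/2)H = Q*·H.
Minimum total = √(2DSH) = √(2 × 11,004 × 134 × 1.34) ≈ 1987.903.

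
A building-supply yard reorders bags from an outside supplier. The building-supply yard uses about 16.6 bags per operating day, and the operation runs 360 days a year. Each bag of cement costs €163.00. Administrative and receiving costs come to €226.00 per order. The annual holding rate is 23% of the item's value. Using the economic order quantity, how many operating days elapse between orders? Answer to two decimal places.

Annual demand D = 16.6 × 360 = 5,976.
Holding cost H = 0.23 × €163.00 = €37.4900 per unit per year.
Q* = √(2DS/H) = √(2 × 5,976 × 226 / 37.49) ≈ 268.42.
Cycle time = Q*/D × 360 = 268.42 / 5,976 × 360 ≈ 16.170 days.

T ≈ 16.17 days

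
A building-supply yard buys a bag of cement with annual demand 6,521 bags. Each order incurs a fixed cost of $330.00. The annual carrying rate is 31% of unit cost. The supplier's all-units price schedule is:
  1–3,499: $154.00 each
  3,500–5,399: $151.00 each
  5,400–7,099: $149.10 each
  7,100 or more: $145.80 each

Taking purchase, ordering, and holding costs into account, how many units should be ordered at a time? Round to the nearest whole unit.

Holding cost per unit per year at price C is H = 0.31·C.
Candidates are each tier's EOQ (if it falls in that tier) and each price-break quantity.
EOQ at $154.00 = 300.3 (feasible in tier 1): TC = 6,521×$154.00 + (6,521/300.3)×330 + (300.3/2)×0.31×$154.00 = $1,018,568.09.
EOQ at $151.00 = 303.2 < 3500, so use break Q=3500: TC = 6,521×$151.00 + (6,521/3500.0)×330 + (3500.0/2)×0.31×$151.00 = $1,067,203.34.
EOQ at $149.10 = 305.1 < 5400, so use break Q=5400: TC = 6,521×$149.10 + (6,521/5400.0)×330 + (5400.0/2)×0.31×$149.10 = $1,097,476.31.
EOQ at $145.80 = 308.6 < 7100, so use break Q=7100: TC = 6,521×$145.80 + (6,521/7100.0)×330 + (7100.0/2)×0.31×$145.80 = $1,111,517.79.
Lowest total cost is $1,018,568.09 at Q = 300.3.

Q* ≈ 300 bags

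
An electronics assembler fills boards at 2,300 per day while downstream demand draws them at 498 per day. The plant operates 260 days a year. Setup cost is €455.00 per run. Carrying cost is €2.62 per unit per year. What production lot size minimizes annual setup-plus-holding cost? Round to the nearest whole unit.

Annual demand D = 498 × 260 = 129,480.
Production build-up factor (1 − d/p) = 1 − 498/2,300 = 0.7835.
Q* = √(2DS / (H(1 − d/p))) = √(2 × 129,480 × 455 / (2.62 × 0.7835)).
= √(117,826,800 / 2.0527) ≈ 7576.313.

Q* ≈ 7,576 boards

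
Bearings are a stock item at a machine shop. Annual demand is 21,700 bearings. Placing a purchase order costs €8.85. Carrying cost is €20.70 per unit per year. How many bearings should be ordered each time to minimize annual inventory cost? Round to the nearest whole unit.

EOQ = √(2DS / H) = √(2 × 21,700 × 8.85 / 20.7).
= √(384,090 / 20.7) = √18,555.0725 ≈ 136.217.

Q* ≈ 136 bearings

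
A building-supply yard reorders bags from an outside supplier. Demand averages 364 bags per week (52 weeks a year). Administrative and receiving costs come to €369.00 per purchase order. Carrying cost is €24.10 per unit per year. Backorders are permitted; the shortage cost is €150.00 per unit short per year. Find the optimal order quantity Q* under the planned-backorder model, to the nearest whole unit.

Annual demand D = 364 × 52 = 18,928.
With planned backorders, Q* = √(2DS/H) · √((H+B)/B).
√(2DS/H) = √(2 × 18,928 × 369 / 24.1) = 761.328.
√((H+B)/B) = √((24.1+150)/150) = 1.0773.
Q* ≈ 820.211.

Q* ≈ 820 bags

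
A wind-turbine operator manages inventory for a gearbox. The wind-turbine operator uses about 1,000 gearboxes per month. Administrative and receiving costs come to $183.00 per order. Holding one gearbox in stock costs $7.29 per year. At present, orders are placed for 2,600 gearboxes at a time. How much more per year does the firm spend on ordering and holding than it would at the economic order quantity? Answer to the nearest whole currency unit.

Extra cost ≈ $4,663 per year

Annual demand D = 1,000 × 12 = 12,000.
EOQ = √(2DS/H) = √(2 × 12,000 × 183 / 7.29) ≈ 776.19.
Cost at Q* = (D/Q*)S + (Q*/2)H = √(2DSH) ≈ $5,658.42.
Cost at Q = 2,600: (12,000/2,600)×183 + (2,600/2)×7.29 = $844.62 + $9,477.00 = $10,321.62.
Excess = $10,321.62 − $5,658.42 = $4,663.20.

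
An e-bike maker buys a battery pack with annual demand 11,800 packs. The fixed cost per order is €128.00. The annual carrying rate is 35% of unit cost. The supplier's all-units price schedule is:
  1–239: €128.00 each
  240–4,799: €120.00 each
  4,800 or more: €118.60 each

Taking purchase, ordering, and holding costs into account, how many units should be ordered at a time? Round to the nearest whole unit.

Holding cost per unit per year at price C is H = 0.35·C.
For each price level, check whether its EOQ is feasible; otherwise the best quantity at that price is the breakpoint.
Tier 1 (€128.00): EOQ = 259.7 exceeds tier's upper bound 239, so this tier is dominated.
EOQ at €120.00 = 268.2 (feasible in tier 2): TC = 11,800×€120.00 + (11,800/268.2)×128 + (268.2/2)×0.35×€120.00 = €1,427,263.82.
EOQ at €118.60 = 269.8 < 4800, so use break Q=4800: TC = 11,800×€118.60 + (11,800/4800.0)×128 + (4800.0/2)×0.35×€118.60 = €1,499,418.67.
Lowest total cost is €1,427,263.82 at Q = 268.2.

Q* ≈ 268 packs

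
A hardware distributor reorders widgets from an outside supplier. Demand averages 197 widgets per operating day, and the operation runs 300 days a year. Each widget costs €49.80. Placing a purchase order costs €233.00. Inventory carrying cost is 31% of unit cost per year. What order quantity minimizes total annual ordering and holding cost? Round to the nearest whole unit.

Annual demand D = 197 × 300 = 59,100.
Holding cost H = 0.31 × €49.80 = €15.4380 per unit per year.
EOQ = √(2DS / H) = √(2 × 59,100 × 233 / 15.438).
= √(27,540,600 / 15.438) = √1,783,948.698 ≈ 1335.645.

Q* ≈ 1,336 widgets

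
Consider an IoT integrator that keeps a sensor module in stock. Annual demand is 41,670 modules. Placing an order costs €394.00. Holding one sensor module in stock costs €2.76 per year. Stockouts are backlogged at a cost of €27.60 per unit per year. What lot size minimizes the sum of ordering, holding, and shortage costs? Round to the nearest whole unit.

Q* ≈ 3,618 modules

With planned backorders, Q* = √(2DS/H) · √((H+B)/B).
√(2DS/H) = √(2 × 41,670 × 394 / 2.76) = 3449.215.
√((H+B)/B) = √((2.76+27.6)/27.6) = 1.0488.
Q* ≈ 3617.568.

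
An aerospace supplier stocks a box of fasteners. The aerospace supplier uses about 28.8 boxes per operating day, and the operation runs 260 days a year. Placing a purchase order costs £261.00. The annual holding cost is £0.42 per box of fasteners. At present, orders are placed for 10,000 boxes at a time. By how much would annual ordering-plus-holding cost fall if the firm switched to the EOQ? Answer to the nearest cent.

Annual demand D = 28.8 × 260 = 7,488.
EOQ = √(2DS/H) = √(2 × 7,488 × 261 / 0.42) ≈ 3050.66.
Cost at Q* = (D/Q*)S + (Q*/2)H = √(2DSH) ≈ £1,281.28.
Cost at Q = 10,000: (7,488/10,000)×261 + (10,000/2)×0.42 = £195.44 + £2,100.00 = £2,295.44.
Excess = £2,295.44 − £1,281.28 = £1,014.16.

Extra cost ≈ £1,014.16 per year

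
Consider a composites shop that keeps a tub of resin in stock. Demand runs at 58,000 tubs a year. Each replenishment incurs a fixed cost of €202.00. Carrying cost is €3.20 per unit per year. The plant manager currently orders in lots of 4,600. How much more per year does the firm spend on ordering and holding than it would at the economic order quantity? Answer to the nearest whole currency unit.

Extra cost ≈ €1,248 per year

EOQ = √(2DS/H) = √(2 × 58,000 × 202 / 3.2) ≈ 2706.01.
Cost at Q* = (D/Q*)S + (Q*/2)H = √(2DSH) ≈ €8,659.24.
Cost at Q = 4,600: (58,000/4,600)×202 + (4,600/2)×3.2 = €2,546.96 + €7,360.00 = €9,906.96.
Excess = €9,906.96 − €8,659.24 = €1,247.72.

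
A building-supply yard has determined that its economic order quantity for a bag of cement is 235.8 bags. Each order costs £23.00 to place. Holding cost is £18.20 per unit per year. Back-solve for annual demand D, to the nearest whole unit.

D ≈ 21,999 bags per year

Invert the EOQ relation Q*² = 2DS/H.
From Q* = √(2DS/H): D = Q*²H / (2S) = 235.8² × 18.2 / (2 × 23) = 21998.910.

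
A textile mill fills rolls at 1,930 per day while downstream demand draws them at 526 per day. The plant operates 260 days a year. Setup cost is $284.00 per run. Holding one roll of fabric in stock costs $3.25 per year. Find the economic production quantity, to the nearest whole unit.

Q* ≈ 5,732 rolls

Annual demand D = 526 × 260 = 136,760.
Production build-up factor (1 − d/p) = 1 − 526/1,930 = 0.7275.
Q* = √(2DS / (H(1 − d/p))) = √(2 × 136,760 × 284 / (3.25 × 0.7275)).
= √(77,679,680 / 2.3642) ≈ 5732.013.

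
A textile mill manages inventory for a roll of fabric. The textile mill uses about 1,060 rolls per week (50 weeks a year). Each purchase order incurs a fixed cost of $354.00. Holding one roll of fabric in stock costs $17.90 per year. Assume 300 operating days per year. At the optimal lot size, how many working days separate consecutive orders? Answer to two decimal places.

Annual demand D = 1,060 × 50 = 53,000.
EOQ = √(2DS/H) = √(2 × 53,000 × 354 / 17.9) ≈ 1447.86.
Cycle time = Q*/D × 300 = 1447.86 / 53,000 × 300 ≈ 8.195 days.

T ≈ 8.20 days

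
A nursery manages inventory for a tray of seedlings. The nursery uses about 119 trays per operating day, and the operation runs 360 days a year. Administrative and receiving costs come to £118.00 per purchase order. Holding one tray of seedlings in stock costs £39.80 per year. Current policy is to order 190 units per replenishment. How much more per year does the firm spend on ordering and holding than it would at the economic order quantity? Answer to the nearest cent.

Annual demand D = 119 × 360 = 42,840.
EOQ = √(2DS/H) = √(2 × 42,840 × 118 / 39.8) ≈ 504.01.
Cost at Q* = (D/Q*)S + (Q*/2)H = √(2DSH) ≈ £20,059.60.
Cost at Q = 190: (42,840/190)×118 + (190/2)×39.8 = £26,605.89 + £3,781.00 = £30,386.89.
Excess = £30,386.89 − £20,059.60 = £10,327.29.

Extra cost ≈ £10,327.29 per year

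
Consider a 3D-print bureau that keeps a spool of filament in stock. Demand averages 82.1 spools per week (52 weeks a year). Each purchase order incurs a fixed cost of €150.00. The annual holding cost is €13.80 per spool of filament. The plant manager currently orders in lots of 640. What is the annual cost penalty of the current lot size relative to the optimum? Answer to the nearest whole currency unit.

Annual demand D = 82.1 × 52 = 4,269.2.
EOQ = √(2DS/H) = √(2 × 4,269.2 × 150 / 13.8) ≈ 304.65.
Cost at Q* = (D/Q*)S + (Q*/2)H = √(2DSH) ≈ €4,204.10.
Cost at Q = 640: (4,269.2/640)×150 + (640/2)×13.8 = €1,000.59 + €4,416.00 = €5,416.59.
Excess = €5,416.59 − €4,204.10 = €1,212.49.

Extra cost ≈ €1,212 per year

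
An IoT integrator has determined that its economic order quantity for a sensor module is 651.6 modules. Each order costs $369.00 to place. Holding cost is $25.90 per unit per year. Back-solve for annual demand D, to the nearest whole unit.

D ≈ 14,901 modules per year

Squaring Q* = √(2DS/H) gives Q*² = 2DS/H.
From Q* = √(2DS/H): D = Q*²H / (2S) = 651.6² × 25.9 / (2 × 369) = 14900.662.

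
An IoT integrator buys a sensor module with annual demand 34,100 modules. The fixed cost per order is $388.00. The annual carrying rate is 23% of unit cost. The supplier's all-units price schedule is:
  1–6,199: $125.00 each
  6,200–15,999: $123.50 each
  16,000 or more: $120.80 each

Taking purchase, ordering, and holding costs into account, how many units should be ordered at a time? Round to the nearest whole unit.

Holding cost per unit per year at price C is H = 0.23·C.
For each price level, check whether its EOQ is feasible; otherwise the best quantity at that price is the breakpoint.
EOQ at $125.00 = 959.4 (feasible in tier 1): TC = 34,100×$125.00 + (34,100/959.4)×388 + (959.4/2)×0.23×$125.00 = $4,290,082.08.
EOQ at $123.50 = 965.2 < 6200, so use break Q=6200: TC = 34,100×$123.50 + (34,100/6200.0)×388 + (6200.0/2)×0.23×$123.50 = $4,301,539.50.
EOQ at $120.80 = 975.9 < 16000, so use break Q=16000: TC = 34,100×$120.80 + (34,100/16000.0)×388 + (16000.0/2)×0.23×$120.80 = $4,342,378.92.
Lowest total cost is $4,290,082.08 at Q = 959.4.

Q* ≈ 959 modules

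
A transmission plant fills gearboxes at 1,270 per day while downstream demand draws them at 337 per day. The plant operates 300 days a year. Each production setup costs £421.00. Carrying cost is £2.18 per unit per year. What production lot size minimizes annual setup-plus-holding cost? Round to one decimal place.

Annual demand D = 337 × 300 = 101,100.
Production build-up factor (1 − d/p) = 1 − 337/1,270 = 0.7346.
Q* = √(2DS / (H(1 − d/p))) = √(2 × 101,100 × 421 / (2.18 × 0.7346)).
= √(85,126,200 / 1.6015) ≈ 7290.619.

Q* ≈ 7,290.6 gearboxes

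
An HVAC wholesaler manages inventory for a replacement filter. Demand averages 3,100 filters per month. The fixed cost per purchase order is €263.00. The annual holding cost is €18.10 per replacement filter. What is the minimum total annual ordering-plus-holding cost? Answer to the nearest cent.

TC* ≈ €18,819.31

Annual demand D = 3,100 × 12 = 37,200.
EOQ = √(2DS/H) = √(2 × 37,200 × 263 / 18.1) ≈ 1039.74.
At Q*, ordering cost (D/Q*)S equals holding cost (Q*/2)H, each = √(DSH/2).
Minimum total = √(2DSH) = √(2 × 37,200 × 263 × 18.1) ≈ 18819.307.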